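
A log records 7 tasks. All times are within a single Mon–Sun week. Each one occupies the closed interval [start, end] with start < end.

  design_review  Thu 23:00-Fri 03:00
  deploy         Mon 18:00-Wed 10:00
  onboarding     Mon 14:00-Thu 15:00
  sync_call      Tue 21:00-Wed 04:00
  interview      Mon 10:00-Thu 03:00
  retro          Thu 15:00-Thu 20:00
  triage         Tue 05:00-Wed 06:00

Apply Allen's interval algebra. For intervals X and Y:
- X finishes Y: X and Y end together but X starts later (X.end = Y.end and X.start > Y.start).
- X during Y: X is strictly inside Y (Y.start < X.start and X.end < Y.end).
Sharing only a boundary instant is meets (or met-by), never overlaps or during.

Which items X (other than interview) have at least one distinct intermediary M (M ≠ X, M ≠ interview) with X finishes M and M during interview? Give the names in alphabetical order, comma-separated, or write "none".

Target interview = [Mon 10:00, Thu 03:00].
Intermediaries M with M during interview: deploy, sync_call, triage.
Via deploy — items with X finishes deploy: none.
Via sync_call — items with X finishes sync_call: none.
Via triage — items with X finishes triage: none.
Union: none.

none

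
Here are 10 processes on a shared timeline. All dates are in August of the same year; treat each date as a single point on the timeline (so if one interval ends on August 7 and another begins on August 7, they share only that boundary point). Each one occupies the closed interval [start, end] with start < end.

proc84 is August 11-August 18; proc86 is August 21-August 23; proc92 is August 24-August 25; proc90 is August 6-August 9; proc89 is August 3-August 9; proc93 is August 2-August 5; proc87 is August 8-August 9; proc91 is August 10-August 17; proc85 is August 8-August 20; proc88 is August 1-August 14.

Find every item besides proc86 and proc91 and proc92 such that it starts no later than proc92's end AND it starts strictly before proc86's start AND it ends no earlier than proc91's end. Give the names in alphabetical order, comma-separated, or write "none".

proc84, proc85

Conditions: its start is no later than proc92's end (X.start <= August 25) AND its start is strictly before proc86's start (X.start < August 21) AND its end is no earlier than proc91's end (X.end >= August 17).
proc84: start August 11 <= August 25? ✓; start August 11 < August 21? ✓; end August 18 >= August 17? ✓ → yes.
proc85: start August 8 <= August 25? ✓; start August 8 < August 21? ✓; end August 20 >= August 17? ✓ → yes.
proc87: start August 8 <= August 25? ✓; start August 8 < August 21? ✓; end August 9 >= August 17? ✗ → no.
proc88: start August 1 <= August 25? ✓; start August 1 < August 21? ✓; end August 14 >= August 17? ✗ → no.
proc89: start August 3 <= August 25? ✓; start August 3 < August 21? ✓; end August 9 >= August 17? ✗ → no.
proc90: start August 6 <= August 25? ✓; start August 6 < August 21? ✓; end August 9 >= August 17? ✗ → no.
proc93: start August 2 <= August 25? ✓; start August 2 < August 21? ✓; end August 5 >= August 17? ✗ → no.
Result: proc84, proc85.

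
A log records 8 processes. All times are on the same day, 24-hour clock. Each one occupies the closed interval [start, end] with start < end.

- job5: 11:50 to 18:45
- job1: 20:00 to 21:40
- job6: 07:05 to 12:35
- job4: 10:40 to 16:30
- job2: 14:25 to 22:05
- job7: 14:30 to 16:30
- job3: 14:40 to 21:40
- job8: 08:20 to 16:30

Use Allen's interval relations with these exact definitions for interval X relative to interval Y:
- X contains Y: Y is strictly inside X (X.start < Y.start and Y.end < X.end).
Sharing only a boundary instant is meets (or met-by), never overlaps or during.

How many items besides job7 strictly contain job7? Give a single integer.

2

Target job7 = [14:30, 16:30].
job1 [20:00, 21:40] → after → no.
job2 [14:25, 22:05] → contains → counts.
job3 [14:40, 21:40] → overlapped-by → no.
job4 [10:40, 16:30] → finished-by → no.
job5 [11:50, 18:45] → contains → counts.
job6 [07:05, 12:35] → before → no.
job8 [08:20, 16:30] → finished-by → no.
Total: 2.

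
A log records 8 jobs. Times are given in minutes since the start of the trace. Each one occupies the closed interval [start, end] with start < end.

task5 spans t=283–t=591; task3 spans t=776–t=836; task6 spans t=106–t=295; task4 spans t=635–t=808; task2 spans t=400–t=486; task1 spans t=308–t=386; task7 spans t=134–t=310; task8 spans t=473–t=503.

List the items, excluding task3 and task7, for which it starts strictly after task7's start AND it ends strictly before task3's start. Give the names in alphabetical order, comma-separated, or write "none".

Conditions: its start is strictly after task7's start (X.start > t=134) AND its end is strictly before task3's start (X.end < t=776).
task1: start t=308 > t=134? ✓; end t=386 < t=776? ✓ → yes.
task2: start t=400 > t=134? ✓; end t=486 < t=776? ✓ → yes.
task4: start t=635 > t=134? ✓; end t=808 < t=776? ✗ → no.
task5: start t=283 > t=134? ✓; end t=591 < t=776? ✓ → yes.
task6: start t=106 > t=134? ✗; end t=295 < t=776? ✓ → no.
task8: start t=473 > t=134? ✓; end t=503 < t=776? ✓ → yes.
Result: task1, task2, task5, task8.

task1, task2, task5, task8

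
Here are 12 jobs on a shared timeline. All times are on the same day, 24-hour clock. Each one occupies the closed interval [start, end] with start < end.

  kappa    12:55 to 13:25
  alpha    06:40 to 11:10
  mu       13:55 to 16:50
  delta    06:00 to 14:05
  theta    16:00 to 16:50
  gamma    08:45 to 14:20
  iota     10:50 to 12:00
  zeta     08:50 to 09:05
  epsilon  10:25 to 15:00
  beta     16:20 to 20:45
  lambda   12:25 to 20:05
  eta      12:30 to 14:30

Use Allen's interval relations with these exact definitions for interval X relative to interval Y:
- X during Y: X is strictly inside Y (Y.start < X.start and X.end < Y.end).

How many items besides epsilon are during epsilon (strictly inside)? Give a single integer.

Target epsilon = [10:25, 15:00].
alpha [06:40, 11:10] → overlaps → no.
beta [16:20, 20:45] → after → no.
delta [06:00, 14:05] → overlaps → no.
eta [12:30, 14:30] → during → counts.
gamma [08:45, 14:20] → overlaps → no.
iota [10:50, 12:00] → during → counts.
kappa [12:55, 13:25] → during → counts.
lambda [12:25, 20:05] → overlapped-by → no.
mu [13:55, 16:50] → overlapped-by → no.
theta [16:00, 16:50] → after → no.
zeta [08:50, 09:05] → before → no.
Total: 3.

3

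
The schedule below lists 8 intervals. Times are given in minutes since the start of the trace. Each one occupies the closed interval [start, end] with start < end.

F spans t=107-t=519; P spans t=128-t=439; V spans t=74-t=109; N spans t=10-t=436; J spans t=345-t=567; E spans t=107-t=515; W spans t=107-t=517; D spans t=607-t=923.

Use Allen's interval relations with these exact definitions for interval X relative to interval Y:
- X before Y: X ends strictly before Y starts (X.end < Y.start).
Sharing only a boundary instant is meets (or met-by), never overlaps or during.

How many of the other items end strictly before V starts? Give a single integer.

0

Target V = [t=74, t=109].
D [t=607, t=923] → after → no.
E [t=107, t=515] → overlapped-by → no.
F [t=107, t=519] → overlapped-by → no.
J [t=345, t=567] → after → no.
N [t=10, t=436] → contains → no.
P [t=128, t=439] → after → no.
W [t=107, t=517] → overlapped-by → no.
Total: 0.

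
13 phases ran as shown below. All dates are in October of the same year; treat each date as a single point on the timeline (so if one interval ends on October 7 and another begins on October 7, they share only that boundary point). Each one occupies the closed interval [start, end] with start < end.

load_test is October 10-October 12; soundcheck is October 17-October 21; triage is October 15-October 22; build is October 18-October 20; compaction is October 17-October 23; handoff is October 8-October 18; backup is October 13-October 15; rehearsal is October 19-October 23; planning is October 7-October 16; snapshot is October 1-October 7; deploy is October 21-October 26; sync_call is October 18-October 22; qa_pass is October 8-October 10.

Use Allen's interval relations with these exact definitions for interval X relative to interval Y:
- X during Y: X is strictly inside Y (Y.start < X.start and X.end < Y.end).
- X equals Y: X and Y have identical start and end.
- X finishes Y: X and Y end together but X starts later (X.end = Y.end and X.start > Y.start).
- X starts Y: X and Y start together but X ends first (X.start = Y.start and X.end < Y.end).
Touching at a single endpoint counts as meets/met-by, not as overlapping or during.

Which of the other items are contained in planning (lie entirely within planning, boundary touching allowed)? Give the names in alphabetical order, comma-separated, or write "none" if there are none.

backup, load_test, qa_pass

Target planning = [October 7, October 16].
backup [October 13, October 15] → during → yes.
build [October 18, October 20] → after → no.
compaction [October 17, October 23] → after → no.
deploy [October 21, October 26] → after → no.
handoff [October 8, October 18] → overlapped-by → no.
load_test [October 10, October 12] → during → yes.
qa_pass [October 8, October 10] → during → yes.
rehearsal [October 19, October 23] → after → no.
snapshot [October 1, October 7] → meets → no.
soundcheck [October 17, October 21] → after → no.
sync_call [October 18, October 22] → after → no.
triage [October 15, October 22] → overlapped-by → no.
Result: backup, load_test, qa_pass.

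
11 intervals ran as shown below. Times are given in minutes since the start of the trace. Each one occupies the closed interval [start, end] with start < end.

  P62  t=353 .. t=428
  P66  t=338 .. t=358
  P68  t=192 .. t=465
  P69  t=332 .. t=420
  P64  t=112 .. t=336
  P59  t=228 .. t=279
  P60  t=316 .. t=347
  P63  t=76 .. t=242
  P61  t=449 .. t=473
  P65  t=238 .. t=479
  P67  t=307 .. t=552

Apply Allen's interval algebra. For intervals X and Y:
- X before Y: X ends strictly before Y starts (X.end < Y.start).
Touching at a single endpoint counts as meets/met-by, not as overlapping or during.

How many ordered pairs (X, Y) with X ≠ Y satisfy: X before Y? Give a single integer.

Checking all 110 ordered pairs for relation 'before'; matching pairs in alphabetical order:
(P59, P60): P59 before P60 ✓
(P59, P61): P59 before P61 ✓
(P59, P62): P59 before P62 ✓
(P59, P66): P59 before P66 ✓
(P59, P67): P59 before P67 ✓
(P59, P69): P59 before P69 ✓
(P60, P61): P60 before P61 ✓
(P60, P62): P60 before P62 ✓
(P62, P61): P62 before P61 ✓
(P63, P60): P63 before P60 ✓
(P63, P61): P63 before P61 ✓
(P63, P62): P63 before P62 ✓
(P63, P66): P63 before P66 ✓
(P63, P67): P63 before P67 ✓
(P63, P69): P63 before P69 ✓
(P64, P61): P64 before P61 ✓
(P64, P62): P64 before P62 ✓
(P64, P66): P64 before P66 ✓
(P66, P61): P66 before P61 ✓
(P69, P61): P69 before P61 ✓
Count: 20.

20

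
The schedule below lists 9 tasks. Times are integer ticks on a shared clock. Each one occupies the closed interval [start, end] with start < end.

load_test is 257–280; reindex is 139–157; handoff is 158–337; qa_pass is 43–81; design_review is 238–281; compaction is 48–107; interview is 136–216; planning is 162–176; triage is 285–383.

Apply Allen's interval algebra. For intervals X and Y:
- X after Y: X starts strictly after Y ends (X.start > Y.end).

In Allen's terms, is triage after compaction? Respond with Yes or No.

Yes

triage = [285, 383], compaction = [48, 107].
Actual relation of triage to compaction: after.
Asked whether 'after' holds → Yes.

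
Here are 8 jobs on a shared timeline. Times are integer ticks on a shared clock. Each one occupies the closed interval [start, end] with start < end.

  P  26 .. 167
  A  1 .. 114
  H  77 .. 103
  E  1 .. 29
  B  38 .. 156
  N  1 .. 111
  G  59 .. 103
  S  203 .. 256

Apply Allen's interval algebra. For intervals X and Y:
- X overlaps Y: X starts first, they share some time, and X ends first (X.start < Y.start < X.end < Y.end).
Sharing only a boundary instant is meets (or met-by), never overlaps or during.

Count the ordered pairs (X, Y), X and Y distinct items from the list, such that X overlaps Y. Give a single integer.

Checking all 56 ordered pairs for relation 'overlaps'; matching pairs in alphabetical order:
(A, B): A overlaps B ✓
(A, P): A overlaps P ✓
(E, P): E overlaps P ✓
(N, B): N overlaps B ✓
(N, P): N overlaps P ✓
Count: 5.

5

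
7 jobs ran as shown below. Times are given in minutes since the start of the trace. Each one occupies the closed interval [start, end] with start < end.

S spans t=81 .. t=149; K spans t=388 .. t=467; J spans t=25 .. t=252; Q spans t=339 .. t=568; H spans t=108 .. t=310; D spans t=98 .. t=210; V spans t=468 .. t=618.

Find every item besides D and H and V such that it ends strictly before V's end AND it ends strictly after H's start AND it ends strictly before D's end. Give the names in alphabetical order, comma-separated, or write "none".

S

Conditions: its end is strictly before V's end (X.end < t=618) AND its end is strictly after H's start (X.end > t=108) AND its end is strictly before D's end (X.end < t=210).
J: end t=252 < t=618? ✓; end t=252 > t=108? ✓; end t=252 < t=210? ✗ → no.
K: end t=467 < t=618? ✓; end t=467 > t=108? ✓; end t=467 < t=210? ✗ → no.
Q: end t=568 < t=618? ✓; end t=568 > t=108? ✓; end t=568 < t=210? ✗ → no.
S: end t=149 < t=618? ✓; end t=149 > t=108? ✓; end t=149 < t=210? ✓ → yes.
Result: S.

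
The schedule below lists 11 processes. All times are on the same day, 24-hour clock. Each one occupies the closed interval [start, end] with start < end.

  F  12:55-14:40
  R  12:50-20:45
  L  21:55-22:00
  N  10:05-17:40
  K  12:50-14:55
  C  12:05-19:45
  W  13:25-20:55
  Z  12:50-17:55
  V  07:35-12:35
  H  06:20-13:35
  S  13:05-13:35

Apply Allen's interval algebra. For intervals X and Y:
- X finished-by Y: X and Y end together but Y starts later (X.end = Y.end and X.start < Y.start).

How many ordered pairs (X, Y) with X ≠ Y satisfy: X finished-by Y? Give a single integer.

Checking all 110 ordered pairs for relation 'finished-by'; matching pairs in alphabetical order:
(H, S): H finished-by S ✓
Count: 1.

1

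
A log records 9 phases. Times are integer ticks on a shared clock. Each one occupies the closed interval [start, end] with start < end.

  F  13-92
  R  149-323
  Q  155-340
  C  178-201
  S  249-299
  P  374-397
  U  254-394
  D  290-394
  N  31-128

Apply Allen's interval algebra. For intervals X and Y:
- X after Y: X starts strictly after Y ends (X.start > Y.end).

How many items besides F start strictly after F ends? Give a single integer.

7

Target F = [13, 92].
C [178, 201] → after → counts.
D [290, 394] → after → counts.
N [31, 128] → overlapped-by → no.
P [374, 397] → after → counts.
Q [155, 340] → after → counts.
R [149, 323] → after → counts.
S [249, 299] → after → counts.
U [254, 394] → after → counts.
Total: 7.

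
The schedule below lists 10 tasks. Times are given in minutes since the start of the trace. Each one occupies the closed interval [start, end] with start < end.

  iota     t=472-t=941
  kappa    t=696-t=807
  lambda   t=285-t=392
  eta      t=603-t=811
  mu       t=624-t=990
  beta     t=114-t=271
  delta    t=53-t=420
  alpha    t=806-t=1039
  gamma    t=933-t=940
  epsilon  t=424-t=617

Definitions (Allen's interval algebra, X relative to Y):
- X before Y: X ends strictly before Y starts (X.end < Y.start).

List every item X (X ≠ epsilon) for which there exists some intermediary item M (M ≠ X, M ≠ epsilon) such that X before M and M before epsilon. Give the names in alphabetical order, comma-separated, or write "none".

Target epsilon = [t=424, t=617].
Intermediaries M with M before epsilon: beta, delta, lambda.
Via beta — items with X before beta: none.
Via delta — items with X before delta: none.
Via lambda — items with X before lambda: beta.
Union: beta.

beta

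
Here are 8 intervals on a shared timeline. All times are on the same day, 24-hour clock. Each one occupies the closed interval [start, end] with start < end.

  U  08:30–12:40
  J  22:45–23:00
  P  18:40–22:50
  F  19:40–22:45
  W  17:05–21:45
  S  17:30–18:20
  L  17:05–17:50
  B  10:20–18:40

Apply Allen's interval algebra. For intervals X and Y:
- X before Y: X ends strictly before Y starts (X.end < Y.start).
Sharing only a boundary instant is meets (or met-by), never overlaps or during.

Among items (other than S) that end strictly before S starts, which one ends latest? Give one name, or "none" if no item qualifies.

U

Target S = [17:30, 18:20].
B [10:20, 18:40] → contains → excluded.
F [19:40, 22:45] → after → excluded.
J [22:45, 23:00] → after → excluded.
L [17:05, 17:50] → overlaps → excluded.
P [18:40, 22:50] → after → excluded.
U [08:30, 12:40] → before → candidate.
W [17:05, 21:45] → contains → excluded.
Among candidates, latest end is 12:40 → U.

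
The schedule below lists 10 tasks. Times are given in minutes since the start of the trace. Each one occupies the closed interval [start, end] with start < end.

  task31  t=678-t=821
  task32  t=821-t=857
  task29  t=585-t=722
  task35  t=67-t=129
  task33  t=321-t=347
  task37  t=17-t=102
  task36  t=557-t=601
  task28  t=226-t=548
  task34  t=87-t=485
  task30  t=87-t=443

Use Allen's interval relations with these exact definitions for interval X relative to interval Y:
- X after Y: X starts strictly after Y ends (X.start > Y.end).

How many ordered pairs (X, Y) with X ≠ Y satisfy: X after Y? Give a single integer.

Checking all 90 ordered pairs for relation 'after'; matching pairs in alphabetical order:
(task28, task35): task28 after task35 ✓
(task28, task37): task28 after task37 ✓
(task29, task28): task29 after task28 ✓
(task29, task30): task29 after task30 ✓
(task29, task33): task29 after task33 ✓
(task29, task34): task29 after task34 ✓
(task29, task35): task29 after task35 ✓
(task29, task37): task29 after task37 ✓
(task31, task28): task31 after task28 ✓
(task31, task30): task31 after task30 ✓
(task31, task33): task31 after task33 ✓
(task31, task34): task31 after task34 ✓
(task31, task35): task31 after task35 ✓
(task31, task36): task31 after task36 ✓
(task31, task37): task31 after task37 ✓
(task32, task28): task32 after task28 ✓
(task32, task29): task32 after task29 ✓
(task32, task30): task32 after task30 ✓
(task32, task33): task32 after task33 ✓
(task32, task34): task32 after task34 ✓
(task32, task35): task32 after task35 ✓
(task32, task36): task32 after task36 ✓
(task32, task37): task32 after task37 ✓
(task33, task35): task33 after task35 ✓
... plus 7 further pairs not listed.
Count: 31.

31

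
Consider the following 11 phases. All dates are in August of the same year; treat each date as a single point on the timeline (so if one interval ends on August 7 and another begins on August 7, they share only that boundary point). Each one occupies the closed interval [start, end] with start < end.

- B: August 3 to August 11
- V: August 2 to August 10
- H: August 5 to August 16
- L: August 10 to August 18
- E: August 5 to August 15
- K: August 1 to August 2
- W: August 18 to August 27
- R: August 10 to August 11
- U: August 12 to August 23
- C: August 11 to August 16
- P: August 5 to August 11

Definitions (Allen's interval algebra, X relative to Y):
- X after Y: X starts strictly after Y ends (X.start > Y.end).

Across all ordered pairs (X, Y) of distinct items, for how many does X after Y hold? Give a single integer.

Checking all 110 ordered pairs for relation 'after'; matching pairs in alphabetical order:
(B, K): B after K ✓
(C, K): C after K ✓
(C, V): C after V ✓
(E, K): E after K ✓
(H, K): H after K ✓
(L, K): L after K ✓
(P, K): P after K ✓
(R, K): R after K ✓
(U, B): U after B ✓
(U, K): U after K ✓
(U, P): U after P ✓
(U, R): U after R ✓
(U, V): U after V ✓
(W, B): W after B ✓
(W, C): W after C ✓
(W, E): W after E ✓
(W, H): W after H ✓
(W, K): W after K ✓
(W, P): W after P ✓
(W, R): W after R ✓
(W, V): W after V ✓
Count: 21.

21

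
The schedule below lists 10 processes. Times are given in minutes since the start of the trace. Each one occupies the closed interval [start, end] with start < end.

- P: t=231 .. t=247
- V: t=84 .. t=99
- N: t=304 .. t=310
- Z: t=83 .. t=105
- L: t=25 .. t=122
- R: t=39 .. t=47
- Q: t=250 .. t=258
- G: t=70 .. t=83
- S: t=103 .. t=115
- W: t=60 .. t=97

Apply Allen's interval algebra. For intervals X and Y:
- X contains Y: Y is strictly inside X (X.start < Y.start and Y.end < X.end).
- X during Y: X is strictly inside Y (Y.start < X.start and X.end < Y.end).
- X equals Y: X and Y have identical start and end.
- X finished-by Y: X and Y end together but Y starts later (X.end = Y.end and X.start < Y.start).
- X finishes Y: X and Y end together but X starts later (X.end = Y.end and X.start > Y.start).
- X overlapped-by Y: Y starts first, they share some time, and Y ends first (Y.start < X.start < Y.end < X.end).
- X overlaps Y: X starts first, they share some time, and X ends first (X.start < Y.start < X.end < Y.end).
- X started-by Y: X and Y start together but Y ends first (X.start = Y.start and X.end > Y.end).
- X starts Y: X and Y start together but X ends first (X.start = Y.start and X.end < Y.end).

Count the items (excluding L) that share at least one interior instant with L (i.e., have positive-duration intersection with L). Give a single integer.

6

Target L = [t=25, t=122].
G [t=70, t=83] → during → counts.
N [t=304, t=310] → after → no.
P [t=231, t=247] → after → no.
Q [t=250, t=258] → after → no.
R [t=39, t=47] → during → counts.
S [t=103, t=115] → during → counts.
V [t=84, t=99] → during → counts.
W [t=60, t=97] → during → counts.
Z [t=83, t=105] → during → counts.
Total: 6.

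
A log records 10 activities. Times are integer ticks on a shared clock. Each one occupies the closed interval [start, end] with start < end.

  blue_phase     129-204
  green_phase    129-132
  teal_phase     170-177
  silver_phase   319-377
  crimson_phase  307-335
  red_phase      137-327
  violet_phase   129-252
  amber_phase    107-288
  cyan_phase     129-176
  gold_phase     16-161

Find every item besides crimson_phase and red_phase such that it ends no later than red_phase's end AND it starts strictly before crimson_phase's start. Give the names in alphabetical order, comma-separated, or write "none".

amber_phase, blue_phase, cyan_phase, gold_phase, green_phase, teal_phase, violet_phase

Conditions: its end is no later than red_phase's end (X.end <= 327) AND its start is strictly before crimson_phase's start (X.start < 307).
amber_phase: end 288 <= 327? ✓; start 107 < 307? ✓ → yes.
blue_phase: end 204 <= 327? ✓; start 129 < 307? ✓ → yes.
cyan_phase: end 176 <= 327? ✓; start 129 < 307? ✓ → yes.
gold_phase: end 161 <= 327? ✓; start 16 < 307? ✓ → yes.
green_phase: end 132 <= 327? ✓; start 129 < 307? ✓ → yes.
silver_phase: end 377 <= 327? ✗; start 319 < 307? ✗ → no.
teal_phase: end 177 <= 327? ✓; start 170 < 307? ✓ → yes.
violet_phase: end 252 <= 327? ✓; start 129 < 307? ✓ → yes.
Result: amber_phase, blue_phase, cyan_phase, gold_phase, green_phase, teal_phase, violet_phase.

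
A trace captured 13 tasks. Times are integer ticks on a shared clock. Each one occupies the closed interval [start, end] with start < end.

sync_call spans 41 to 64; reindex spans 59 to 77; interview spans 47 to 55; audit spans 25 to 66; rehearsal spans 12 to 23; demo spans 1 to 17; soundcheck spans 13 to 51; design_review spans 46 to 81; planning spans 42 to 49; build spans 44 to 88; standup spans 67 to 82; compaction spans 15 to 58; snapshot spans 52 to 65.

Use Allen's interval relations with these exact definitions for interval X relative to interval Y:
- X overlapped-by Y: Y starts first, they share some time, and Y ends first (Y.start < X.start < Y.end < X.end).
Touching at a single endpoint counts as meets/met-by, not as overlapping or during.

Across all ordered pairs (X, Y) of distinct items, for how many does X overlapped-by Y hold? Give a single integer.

30

Checking all 156 ordered pairs for relation 'overlapped-by'; matching pairs in alphabetical order:
(audit, compaction): audit overlapped-by compaction ✓
(audit, soundcheck): audit overlapped-by soundcheck ✓
(build, audit): build overlapped-by audit ✓
(build, compaction): build overlapped-by compaction ✓
(build, planning): build overlapped-by planning ✓
(build, soundcheck): build overlapped-by soundcheck ✓
(build, sync_call): build overlapped-by sync_call ✓
(compaction, demo): compaction overlapped-by demo ✓
(compaction, rehearsal): compaction overlapped-by rehearsal ✓
(compaction, soundcheck): compaction overlapped-by soundcheck ✓
(design_review, audit): design_review overlapped-by audit ✓
(design_review, compaction): design_review overlapped-by compaction ✓
(design_review, planning): design_review overlapped-by planning ✓
(design_review, soundcheck): design_review overlapped-by soundcheck ✓
(design_review, sync_call): design_review overlapped-by sync_call ✓
(interview, planning): interview overlapped-by planning ✓
(interview, soundcheck): interview overlapped-by soundcheck ✓
(rehearsal, demo): rehearsal overlapped-by demo ✓
(reindex, audit): reindex overlapped-by audit ✓
(reindex, snapshot): reindex overlapped-by snapshot ✓
(reindex, sync_call): reindex overlapped-by sync_call ✓
(snapshot, compaction): snapshot overlapped-by compaction ✓
(snapshot, interview): snapshot overlapped-by interview ✓
(snapshot, sync_call): snapshot overlapped-by sync_call ✓
... plus 6 further pairs not listed.
Count: 30.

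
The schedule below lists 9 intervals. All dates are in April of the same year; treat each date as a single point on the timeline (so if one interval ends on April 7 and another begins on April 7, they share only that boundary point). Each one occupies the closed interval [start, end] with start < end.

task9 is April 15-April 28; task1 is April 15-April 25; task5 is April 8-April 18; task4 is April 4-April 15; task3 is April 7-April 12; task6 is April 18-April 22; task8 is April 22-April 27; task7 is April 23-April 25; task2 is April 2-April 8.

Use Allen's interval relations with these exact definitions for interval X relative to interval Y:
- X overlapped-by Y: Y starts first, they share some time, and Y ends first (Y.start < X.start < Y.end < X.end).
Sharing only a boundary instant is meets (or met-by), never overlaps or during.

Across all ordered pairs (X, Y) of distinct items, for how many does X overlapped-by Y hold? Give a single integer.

Checking all 72 ordered pairs for relation 'overlapped-by'; matching pairs in alphabetical order:
(task1, task5): task1 overlapped-by task5 ✓
(task3, task2): task3 overlapped-by task2 ✓
(task4, task2): task4 overlapped-by task2 ✓
(task5, task3): task5 overlapped-by task3 ✓
(task5, task4): task5 overlapped-by task4 ✓
(task8, task1): task8 overlapped-by task1 ✓
(task9, task5): task9 overlapped-by task5 ✓
Count: 7.

7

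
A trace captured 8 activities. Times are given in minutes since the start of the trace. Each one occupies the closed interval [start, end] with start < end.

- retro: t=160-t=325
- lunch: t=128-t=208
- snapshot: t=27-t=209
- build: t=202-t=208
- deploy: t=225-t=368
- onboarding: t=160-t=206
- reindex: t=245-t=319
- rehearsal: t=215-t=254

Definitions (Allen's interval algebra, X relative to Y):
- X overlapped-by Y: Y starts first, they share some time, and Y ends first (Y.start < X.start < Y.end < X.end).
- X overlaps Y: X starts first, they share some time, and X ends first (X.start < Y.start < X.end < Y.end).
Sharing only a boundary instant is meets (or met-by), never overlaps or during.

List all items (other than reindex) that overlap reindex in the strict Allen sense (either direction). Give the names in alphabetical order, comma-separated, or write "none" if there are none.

Target reindex = [t=245, t=319].
build [t=202, t=208] → before → no.
deploy [t=225, t=368] → contains → no.
lunch [t=128, t=208] → before → no.
onboarding [t=160, t=206] → before → no.
rehearsal [t=215, t=254] → overlaps → yes.
retro [t=160, t=325] → contains → no.
snapshot [t=27, t=209] → before → no.
Result: rehearsal.

rehearsal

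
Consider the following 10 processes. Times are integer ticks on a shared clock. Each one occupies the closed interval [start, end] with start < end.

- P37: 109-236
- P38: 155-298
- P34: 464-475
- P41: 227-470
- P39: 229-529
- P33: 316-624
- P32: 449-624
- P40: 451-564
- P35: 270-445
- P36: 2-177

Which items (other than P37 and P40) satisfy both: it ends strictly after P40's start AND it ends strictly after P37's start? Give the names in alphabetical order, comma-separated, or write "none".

P32, P33, P34, P39, P41

Conditions: its end is strictly after P40's start (X.end > 451) AND its end is strictly after P37's start (X.end > 109).
P32: end 624 > 451? ✓; end 624 > 109? ✓ → yes.
P33: end 624 > 451? ✓; end 624 > 109? ✓ → yes.
P34: end 475 > 451? ✓; end 475 > 109? ✓ → yes.
P35: end 445 > 451? ✗; end 445 > 109? ✓ → no.
P36: end 177 > 451? ✗; end 177 > 109? ✓ → no.
P38: end 298 > 451? ✗; end 298 > 109? ✓ → no.
P39: end 529 > 451? ✓; end 529 > 109? ✓ → yes.
P41: end 470 > 451? ✓; end 470 > 109? ✓ → yes.
Result: P32, P33, P34, P39, P41.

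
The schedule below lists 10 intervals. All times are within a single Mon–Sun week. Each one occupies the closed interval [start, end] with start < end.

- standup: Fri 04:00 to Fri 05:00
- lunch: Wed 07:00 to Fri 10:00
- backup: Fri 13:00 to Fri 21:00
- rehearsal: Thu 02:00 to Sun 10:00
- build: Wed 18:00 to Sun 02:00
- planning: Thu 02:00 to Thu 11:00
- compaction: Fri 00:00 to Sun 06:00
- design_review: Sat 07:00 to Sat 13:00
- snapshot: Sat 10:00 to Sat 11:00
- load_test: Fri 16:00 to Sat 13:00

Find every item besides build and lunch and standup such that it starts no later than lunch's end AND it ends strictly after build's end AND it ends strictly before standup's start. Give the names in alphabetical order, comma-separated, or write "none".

none

Conditions: its start is no later than lunch's end (X.start <= Fri 10:00) AND its end is strictly after build's end (X.end > Sun 02:00) AND its end is strictly before standup's start (X.end < Fri 04:00).
backup: start Fri 13:00 <= Fri 10:00? ✗; end Fri 21:00 > Sun 02:00? ✗; end Fri 21:00 < Fri 04:00? ✗ → no.
compaction: start Fri 00:00 <= Fri 10:00? ✓; end Sun 06:00 > Sun 02:00? ✓; end Sun 06:00 < Fri 04:00? ✗ → no.
design_review: start Sat 07:00 <= Fri 10:00? ✗; end Sat 13:00 > Sun 02:00? ✗; end Sat 13:00 < Fri 04:00? ✗ → no.
load_test: start Fri 16:00 <= Fri 10:00? ✗; end Sat 13:00 > Sun 02:00? ✗; end Sat 13:00 < Fri 04:00? ✗ → no.
planning: start Thu 02:00 <= Fri 10:00? ✓; end Thu 11:00 > Sun 02:00? ✗; end Thu 11:00 < Fri 04:00? ✓ → no.
rehearsal: start Thu 02:00 <= Fri 10:00? ✓; end Sun 10:00 > Sun 02:00? ✓; end Sun 10:00 < Fri 04:00? ✗ → no.
snapshot: start Sat 10:00 <= Fri 10:00? ✗; end Sat 11:00 > Sun 02:00? ✗; end Sat 11:00 < Fri 04:00? ✗ → no.
Result: none.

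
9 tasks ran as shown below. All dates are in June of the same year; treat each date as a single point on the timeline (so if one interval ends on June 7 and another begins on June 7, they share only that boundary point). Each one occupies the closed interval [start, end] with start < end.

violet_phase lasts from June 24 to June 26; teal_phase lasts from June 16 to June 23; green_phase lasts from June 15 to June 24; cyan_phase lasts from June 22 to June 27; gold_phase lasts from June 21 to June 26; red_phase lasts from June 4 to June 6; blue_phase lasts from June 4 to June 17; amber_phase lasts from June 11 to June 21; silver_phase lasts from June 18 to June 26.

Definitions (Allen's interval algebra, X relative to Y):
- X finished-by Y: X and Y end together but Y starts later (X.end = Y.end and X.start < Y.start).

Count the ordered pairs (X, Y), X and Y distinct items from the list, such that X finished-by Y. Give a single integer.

Checking all 72 ordered pairs for relation 'finished-by'; matching pairs in alphabetical order:
(gold_phase, violet_phase): gold_phase finished-by violet_phase ✓
(silver_phase, gold_phase): silver_phase finished-by gold_phase ✓
(silver_phase, violet_phase): silver_phase finished-by violet_phase ✓
Count: 3.

3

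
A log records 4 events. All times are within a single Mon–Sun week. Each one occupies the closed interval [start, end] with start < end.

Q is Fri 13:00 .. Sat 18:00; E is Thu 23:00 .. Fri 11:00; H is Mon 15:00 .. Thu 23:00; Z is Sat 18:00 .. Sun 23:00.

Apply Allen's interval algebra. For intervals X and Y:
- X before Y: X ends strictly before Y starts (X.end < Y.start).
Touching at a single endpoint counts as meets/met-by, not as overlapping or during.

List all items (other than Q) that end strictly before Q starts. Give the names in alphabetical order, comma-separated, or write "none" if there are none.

Target Q = [Fri 13:00, Sat 18:00].
E [Thu 23:00, Fri 11:00] → before → yes.
H [Mon 15:00, Thu 23:00] → before → yes.
Z [Sat 18:00, Sun 23:00] → met-by → no.
Result: E, H.

E, H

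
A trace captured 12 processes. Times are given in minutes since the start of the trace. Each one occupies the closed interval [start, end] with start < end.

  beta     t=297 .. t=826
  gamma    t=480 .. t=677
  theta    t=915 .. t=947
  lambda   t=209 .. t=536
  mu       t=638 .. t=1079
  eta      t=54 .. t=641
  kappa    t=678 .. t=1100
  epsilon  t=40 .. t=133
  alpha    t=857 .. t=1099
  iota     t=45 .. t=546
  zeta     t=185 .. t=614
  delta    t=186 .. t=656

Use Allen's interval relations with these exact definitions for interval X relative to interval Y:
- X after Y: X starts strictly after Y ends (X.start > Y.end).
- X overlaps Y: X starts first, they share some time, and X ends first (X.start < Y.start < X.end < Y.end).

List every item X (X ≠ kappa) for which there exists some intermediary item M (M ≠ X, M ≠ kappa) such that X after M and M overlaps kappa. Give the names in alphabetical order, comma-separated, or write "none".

Target kappa = [t=678, t=1100].
Intermediaries M with M overlaps kappa: beta, mu.
Via beta — items with X after beta: alpha, theta.
Via mu — items with X after mu: none.
Union: alpha, theta.

alpha, theta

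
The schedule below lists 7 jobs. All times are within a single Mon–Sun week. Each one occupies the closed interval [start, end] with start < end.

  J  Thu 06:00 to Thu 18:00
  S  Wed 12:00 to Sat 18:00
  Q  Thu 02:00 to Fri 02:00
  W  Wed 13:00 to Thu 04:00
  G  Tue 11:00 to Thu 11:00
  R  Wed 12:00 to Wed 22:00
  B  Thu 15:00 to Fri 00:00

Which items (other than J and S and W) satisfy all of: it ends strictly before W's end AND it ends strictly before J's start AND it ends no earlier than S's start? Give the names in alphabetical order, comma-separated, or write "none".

Conditions: its end is strictly before W's end (X.end < Thu 04:00) AND its end is strictly before J's start (X.end < Thu 06:00) AND its end is no earlier than S's start (X.end >= Wed 12:00).
B: end Fri 00:00 < Thu 04:00? ✗; end Fri 00:00 < Thu 06:00? ✗; end Fri 00:00 >= Wed 12:00? ✓ → no.
G: end Thu 11:00 < Thu 04:00? ✗; end Thu 11:00 < Thu 06:00? ✗; end Thu 11:00 >= Wed 12:00? ✓ → no.
Q: end Fri 02:00 < Thu 04:00? ✗; end Fri 02:00 < Thu 06:00? ✗; end Fri 02:00 >= Wed 12:00? ✓ → no.
R: end Wed 22:00 < Thu 04:00? ✓; end Wed 22:00 < Thu 06:00? ✓; end Wed 22:00 >= Wed 12:00? ✓ → yes.
Result: R.

R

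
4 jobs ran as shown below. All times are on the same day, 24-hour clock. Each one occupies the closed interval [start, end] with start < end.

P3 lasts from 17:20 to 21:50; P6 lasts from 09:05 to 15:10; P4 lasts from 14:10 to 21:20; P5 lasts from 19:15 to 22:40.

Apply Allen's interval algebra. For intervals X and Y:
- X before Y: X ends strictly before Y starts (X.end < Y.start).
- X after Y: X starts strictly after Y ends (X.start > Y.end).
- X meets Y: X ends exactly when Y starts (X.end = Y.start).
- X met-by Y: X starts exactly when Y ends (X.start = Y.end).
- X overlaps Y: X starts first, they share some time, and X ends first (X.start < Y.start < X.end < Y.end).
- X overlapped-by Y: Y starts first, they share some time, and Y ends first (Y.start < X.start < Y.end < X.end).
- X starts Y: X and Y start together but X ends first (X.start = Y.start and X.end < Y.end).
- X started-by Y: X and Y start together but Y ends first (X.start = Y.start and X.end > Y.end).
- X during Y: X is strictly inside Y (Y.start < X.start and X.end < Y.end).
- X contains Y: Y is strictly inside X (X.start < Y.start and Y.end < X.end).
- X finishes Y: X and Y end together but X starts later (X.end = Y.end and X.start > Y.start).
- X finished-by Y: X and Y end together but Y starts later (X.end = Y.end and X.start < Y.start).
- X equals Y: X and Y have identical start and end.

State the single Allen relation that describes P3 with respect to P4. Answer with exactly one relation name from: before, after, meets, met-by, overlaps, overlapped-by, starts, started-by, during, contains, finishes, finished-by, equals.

overlapped-by

P3 = [17:20, 21:50]; P4 = [14:10, 21:20].
Compare endpoints: P3.start > P4.start, P3.start < P4.end, P3.end > P4.start, P3.end > P4.end.
That pattern is 'overlapped-by'.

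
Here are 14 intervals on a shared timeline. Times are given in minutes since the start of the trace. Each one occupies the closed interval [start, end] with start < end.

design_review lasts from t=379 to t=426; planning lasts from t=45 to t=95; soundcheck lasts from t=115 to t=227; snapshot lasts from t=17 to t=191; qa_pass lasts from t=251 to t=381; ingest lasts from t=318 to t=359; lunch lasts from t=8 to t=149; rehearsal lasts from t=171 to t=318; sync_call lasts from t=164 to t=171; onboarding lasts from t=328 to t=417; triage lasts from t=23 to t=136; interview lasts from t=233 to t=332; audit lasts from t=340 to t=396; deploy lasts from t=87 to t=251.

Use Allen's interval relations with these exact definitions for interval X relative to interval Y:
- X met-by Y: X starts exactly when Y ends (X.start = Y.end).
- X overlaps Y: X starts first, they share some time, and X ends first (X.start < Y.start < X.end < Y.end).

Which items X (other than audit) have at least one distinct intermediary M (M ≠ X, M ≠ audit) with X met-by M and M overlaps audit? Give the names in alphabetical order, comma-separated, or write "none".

none

Target audit = [t=340, t=396].
Intermediaries M with M overlaps audit: ingest, qa_pass.
Via ingest — items with X met-by ingest: none.
Via qa_pass — items with X met-by qa_pass: none.
Union: none.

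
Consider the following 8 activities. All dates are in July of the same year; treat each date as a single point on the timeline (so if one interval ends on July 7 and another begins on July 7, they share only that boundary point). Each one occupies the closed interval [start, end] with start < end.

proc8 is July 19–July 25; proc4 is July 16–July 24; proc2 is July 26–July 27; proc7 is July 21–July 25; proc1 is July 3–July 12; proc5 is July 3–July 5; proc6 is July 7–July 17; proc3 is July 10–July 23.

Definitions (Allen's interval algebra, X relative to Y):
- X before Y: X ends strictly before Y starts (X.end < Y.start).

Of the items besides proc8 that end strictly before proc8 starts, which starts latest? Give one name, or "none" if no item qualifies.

proc6

Target proc8 = [July 19, July 25].
proc1 [July 3, July 12] → before → candidate.
proc2 [July 26, July 27] → after → excluded.
proc3 [July 10, July 23] → overlaps → excluded.
proc4 [July 16, July 24] → overlaps → excluded.
proc5 [July 3, July 5] → before → candidate.
proc6 [July 7, July 17] → before → candidate.
proc7 [July 21, July 25] → finishes → excluded.
Among candidates, latest start is July 7 → proc6.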